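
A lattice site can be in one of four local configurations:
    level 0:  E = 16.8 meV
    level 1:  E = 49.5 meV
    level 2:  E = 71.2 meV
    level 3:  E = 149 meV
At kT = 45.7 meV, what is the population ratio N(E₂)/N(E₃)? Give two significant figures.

5.5

n₂/n₃ = exp[−(E₂−E₃)/kT] = exp(−(-77.8 meV)/(45.7 meV)) = exp(1.702) = 5.5.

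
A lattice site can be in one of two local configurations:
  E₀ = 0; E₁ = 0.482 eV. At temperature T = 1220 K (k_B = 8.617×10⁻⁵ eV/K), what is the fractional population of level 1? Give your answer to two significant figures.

k_BT = 8.617×10⁻⁵ × 1220 K = 0.1051 eV.
Eᵢ/kT = 0, 4.586.
Z = Σ e^(−Eᵢ/kT) = e^(−0) + e^(−4.586) = 1.000 + 0.01019 = 1.010.
P₁ = e^(−E₁/kT) / Z = 0.01019/1.010 = 0.010.

0.010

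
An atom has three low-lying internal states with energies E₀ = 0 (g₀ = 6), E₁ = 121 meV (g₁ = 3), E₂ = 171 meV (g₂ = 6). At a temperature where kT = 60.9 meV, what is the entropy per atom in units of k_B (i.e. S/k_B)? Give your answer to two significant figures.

2.2

Eᵢ/kT = 0, 1.987, 2.808.
Z = Σ gᵢe^(−Eᵢ/kT) = 6·e^(−0) + 3·e^(−1.987) + 6·e^(−2.808) = 6.000 + 0.4113 + 0.3620 = 6.773.
⟨E⟩ = Σ EᵢPᵢ = 16.49 meV.
S/k_B = ln Z + ⟨E⟩/kT = ln(6.773) + 16.49/60.9 = 1.913 + 0.2708 = 2.2.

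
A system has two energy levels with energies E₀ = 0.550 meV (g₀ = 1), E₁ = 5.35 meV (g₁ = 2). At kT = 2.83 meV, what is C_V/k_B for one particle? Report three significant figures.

0.565

Eᵢ/kT = 0.19435, 1.8905.
Z = Σ gᵢe^(−Eᵢ/kT) = 1·e^(−0.19435) + 2·e^(−1.8905) = 0.82337 + 0.30199 = 1.1254.
⟨E⟩ = 1.8380 meV, ⟨E²⟩ = 7.9019 meV².
C_V/k_B = (⟨E²⟩ − ⟨E⟩²)/(kT)² = (7.9019 − 3.3782)/8.0089 = 0.565.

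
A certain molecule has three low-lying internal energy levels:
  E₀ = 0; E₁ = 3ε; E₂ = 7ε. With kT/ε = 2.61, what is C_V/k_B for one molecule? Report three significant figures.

0.501

Eᵢ/kT = 0, 1.1494, 2.6820.
Z = Σ e^(−Eᵢ/kT) = e^(−0) + e^(−1.1494) + e^(−2.6820) = 1.0000 + 0.31683 + 0.068426 = 1.3853.
⟨E⟩ = 1.0319 ε, ⟨E²⟩ = 4.4787 ε².
C_V/k_B = (⟨E²⟩ − ⟨E⟩²)/(kT)² = (4.4787 − 1.0648)/6.8121 = 0.501.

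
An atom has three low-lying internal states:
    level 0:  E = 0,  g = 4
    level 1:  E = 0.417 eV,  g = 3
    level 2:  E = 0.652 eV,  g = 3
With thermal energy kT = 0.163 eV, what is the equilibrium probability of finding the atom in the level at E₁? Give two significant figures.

0.054

Eᵢ/kT = 0, 2.558, 4.000.
Z = Σ gᵢe^(−Eᵢ/kT) = 4·e^(−0) + 3·e^(−2.558) + 3·e^(−4.000) = 4.000 + 0.2324 + 0.05495 = 4.287.
P₁ = g₁ e^(−E₁/kT) / Z = 0.2324/4.287 = 0.054.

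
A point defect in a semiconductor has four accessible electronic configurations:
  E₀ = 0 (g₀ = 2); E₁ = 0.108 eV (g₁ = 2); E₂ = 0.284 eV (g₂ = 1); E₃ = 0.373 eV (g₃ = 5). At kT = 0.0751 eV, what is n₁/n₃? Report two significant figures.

14

n₁/n₃ = (g₁/g₃) exp[−(E₁−E₃)/kT] = (2/5) × exp(−(-0.265 eV)/(0.0751 eV)) = (2/5) × exp(3.529) = 14.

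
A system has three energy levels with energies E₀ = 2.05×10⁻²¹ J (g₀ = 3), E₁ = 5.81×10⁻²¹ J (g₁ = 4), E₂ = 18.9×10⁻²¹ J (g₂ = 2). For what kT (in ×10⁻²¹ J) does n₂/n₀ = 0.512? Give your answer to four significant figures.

63.83 ×10⁻²¹ J

n₂/n₀ = (g₂/g₀) exp[−(E₂−E₀)/kT] = 0.512.
⇒ (E₂−E₀)/kT = ln((2/3)/0.512) = ln(1.30208) = 0.263963.
kT = 16.85 ×10⁻²¹ J / 0.263963 = 63.83 ×10⁻²¹ J.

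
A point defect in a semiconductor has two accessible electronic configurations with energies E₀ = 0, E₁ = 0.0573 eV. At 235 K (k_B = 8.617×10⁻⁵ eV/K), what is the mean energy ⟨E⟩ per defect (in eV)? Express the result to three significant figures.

0.00319 eV

k_BT = 8.617×10⁻⁵ × 235 K = 0.020250 eV.
Eᵢ/kT = 0, 2.8296.
Z = Σ e^(−Eᵢ/kT) = e^(−0) + e^(−2.8296) = 1.0000 + 0.059036 = 1.0590.
⟨E⟩ = Σ Eᵢ e^(−Eᵢ/kT) / Z = (0·1.0000 + 0.0573·0.059036) / 1.0590 = 0.00319 eV.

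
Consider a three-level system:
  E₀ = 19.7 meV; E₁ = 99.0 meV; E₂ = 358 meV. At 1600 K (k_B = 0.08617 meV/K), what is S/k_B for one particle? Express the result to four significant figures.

k_BT = 0.08617 × 1600 K = 137.872 meV.
Eᵢ/kT = 0.142886, 0.718057, 2.59661.
Z = Σ e^(−Eᵢ/kT) = e^(−0.142886) + e^(−0.718057) + e^(−2.59661) = 0.866853 + 0.487699 + 0.0745258 = 1.42908.
⟨E⟩ = Σ EᵢPᵢ = 64.4047 meV.
S/k_B = ln Z + ⟨E⟩/kT = ln(1.42908) + 64.4047/137.872 = 0.357031 + 0.467134 = 0.8242.

0.8242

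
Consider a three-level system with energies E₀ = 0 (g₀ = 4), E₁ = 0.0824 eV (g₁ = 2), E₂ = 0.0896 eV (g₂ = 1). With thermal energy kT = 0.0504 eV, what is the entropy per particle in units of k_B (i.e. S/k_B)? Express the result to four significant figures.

1.723

Eᵢ/kT = 0, 1.63492, 1.77778.
Z = Σ gᵢe^(−Eᵢ/kT) = 4·e^(−0) + 2·e^(−1.63492) + 1·e^(−1.77778) = 4.00000 + 0.389936 + 0.169013 = 4.55895.
⟨E⟩ = Σ EᵢPᵢ = 0.0103696 eV.
S/k_B = ln Z + ⟨E⟩/kT = ln(4.55895) + 0.0103696/0.0504 = 1.51709 + 0.205746 = 1.723.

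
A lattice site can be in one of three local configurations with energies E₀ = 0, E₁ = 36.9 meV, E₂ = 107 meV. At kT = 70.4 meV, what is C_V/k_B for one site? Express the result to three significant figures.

Eᵢ/kT = 0, 0.52415, 1.5199.
Z = Σ e^(−Eᵢ/kT) = e^(−0) + e^(−0.52415) + e^(−1.5199) = 1.0000 + 0.59206 + 0.21873 = 1.8108.
⟨E⟩ = 24.990 meV, ⟨E²⟩ = 1828.1 meV².
C_V/k_B = (⟨E²⟩ − ⟨E⟩²)/(kT)² = (1828.1 − 624.50)/4956.2 = 0.243.

0.243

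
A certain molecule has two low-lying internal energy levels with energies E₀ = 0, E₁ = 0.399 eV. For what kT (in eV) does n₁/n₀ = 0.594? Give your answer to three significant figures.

0.766 eV

n₁/n₀ = exp[−(E₁−E₀)/kT] = 0.594.
⇒ (E₁−E₀)/kT = ln(1/0.594) = ln(1.6835) = 0.52087.
kT = 0.399 eV / 0.52087 = 0.766 eV.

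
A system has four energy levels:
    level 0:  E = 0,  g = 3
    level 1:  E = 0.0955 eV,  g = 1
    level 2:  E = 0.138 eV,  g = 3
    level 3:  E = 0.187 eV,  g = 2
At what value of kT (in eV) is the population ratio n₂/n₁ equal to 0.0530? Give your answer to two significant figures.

0.011 eV

n₂/n₁ = (g₂/g₁) exp[−(E₂−E₁)/kT] = 0.0530.
⇒ (E₂−E₁)/kT = ln((3/1)/0.0530) = ln(56.60) = 4.036.
kT = 0.0425 eV / 4.036 = 0.011 eV.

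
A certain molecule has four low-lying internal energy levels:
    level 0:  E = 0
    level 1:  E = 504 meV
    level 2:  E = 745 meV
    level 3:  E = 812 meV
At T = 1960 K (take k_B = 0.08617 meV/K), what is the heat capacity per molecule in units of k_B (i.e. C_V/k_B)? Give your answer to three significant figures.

k_BT = 0.08617 × 1960 K = 168.89 meV.
Eᵢ/kT = 0, 2.9842, 4.4112, 4.8079.
Z = Σ e^(−Eᵢ/kT) = e^(−0) + e^(−2.9842) + e^(−4.4112) + e^(−4.8079) = 1.0000 + 0.050580 + 0.012141 + 0.0081650 = 1.0709.
⟨E⟩ = 38.442 meV, ⟨E²⟩ = 23317 meV².
C_V/k_B = (⟨E²⟩ − ⟨E⟩²)/(kT)² = (23317 − 1477.8)/28524 = 0.766.

0.766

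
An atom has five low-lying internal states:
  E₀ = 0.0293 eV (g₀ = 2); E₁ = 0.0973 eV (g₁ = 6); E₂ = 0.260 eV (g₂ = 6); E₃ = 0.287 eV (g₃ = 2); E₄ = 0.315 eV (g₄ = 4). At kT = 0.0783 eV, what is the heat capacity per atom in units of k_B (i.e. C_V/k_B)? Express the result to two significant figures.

Eᵢ/kT = 0.3742, 1.243, 3.321, 3.665, 4.023.
Z = Σ gᵢe^(−Eᵢ/kT) = 2·e^(−0.3742) + 6·e^(−1.243) + 6·e^(−3.321) + 2·e^(−3.665) + 4·e^(−4.023) = 1.376 + 1.731 + 0.2167 + 0.05121 + 0.07160 = 3.447.
⟨E⟩ = 0.08771 eV, ⟨E²⟩ = 0.01263 eV².
C_V/k_B = (⟨E²⟩ − ⟨E⟩²)/(kT)² = (0.01263 − 0.007693)/0.006131 = 0.81.

0.81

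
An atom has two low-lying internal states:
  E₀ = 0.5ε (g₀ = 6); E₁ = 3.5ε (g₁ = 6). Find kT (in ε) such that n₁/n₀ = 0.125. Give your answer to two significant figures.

n₁/n₀ = (g₁/g₀) exp[−(E₁−E₀)/kT] = 0.125.
⇒ (E₁−E₀)/kT = ln((6/6)/0.125) = ln(8.000) = 2.079.
kT = 3.0ε / 2.079 = 1.4 ε.

1.4 ε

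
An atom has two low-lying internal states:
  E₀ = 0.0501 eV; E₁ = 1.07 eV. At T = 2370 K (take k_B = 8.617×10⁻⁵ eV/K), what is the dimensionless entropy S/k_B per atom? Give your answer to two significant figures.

0.040

k_BT = 8.617×10⁻⁵ × 2370 K = 0.2042 eV.
Eᵢ/kT = 0.2453, 5.240.
Z = Σ e^(−Eᵢ/kT) = e^(−0.2453) + e^(−5.240) = 0.7825 + 0.005300 = 0.7878.
⟨E⟩ = Σ EᵢPᵢ = 0.05696 eV.
S/k_B = ln Z + ⟨E⟩/kT = ln(0.7878) + 0.05696/0.2042 = -0.2385 + 0.2789 = 0.040.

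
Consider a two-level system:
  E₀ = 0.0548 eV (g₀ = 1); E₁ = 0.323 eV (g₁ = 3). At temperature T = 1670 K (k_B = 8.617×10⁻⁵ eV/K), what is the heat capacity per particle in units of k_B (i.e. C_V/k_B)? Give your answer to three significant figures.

k_BT = 8.617×10⁻⁵ × 1670 K = 0.14390 eV.
Eᵢ/kT = 0.38082, 2.2446.
Z = Σ gᵢe^(−Eᵢ/kT) = 1·e^(−0.38082) + 3·e^(−2.2446) = 0.68330 + 0.31791 = 1.0012.
⟨E⟩ = 0.13996 eV, ⟨E²⟩ = 0.035177 eV².
C_V/k_B = (⟨E²⟩ − ⟨E⟩²)/(kT)² = (0.035177 − 0.019589)/0.020707 = 0.753.

0.753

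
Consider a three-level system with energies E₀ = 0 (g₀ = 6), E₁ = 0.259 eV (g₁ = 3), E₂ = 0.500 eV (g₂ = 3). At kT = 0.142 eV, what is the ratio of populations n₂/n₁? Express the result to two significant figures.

n₂/n₁ = (g₂/g₁) exp[−(E₂−E₁)/kT] = (3/3) × exp(−(0.241 eV)/(0.142 eV)) = (3/3) × exp(-1.697) = 0.18.

0.18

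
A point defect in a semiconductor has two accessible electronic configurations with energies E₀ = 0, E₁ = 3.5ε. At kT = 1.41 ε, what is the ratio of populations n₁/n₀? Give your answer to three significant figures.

n₁/n₀ = exp[−(E₁−E₀)/kT] = exp(−(3.5ε)/(1.41ε)) = exp(-2.4823) = 0.0836.

0.0836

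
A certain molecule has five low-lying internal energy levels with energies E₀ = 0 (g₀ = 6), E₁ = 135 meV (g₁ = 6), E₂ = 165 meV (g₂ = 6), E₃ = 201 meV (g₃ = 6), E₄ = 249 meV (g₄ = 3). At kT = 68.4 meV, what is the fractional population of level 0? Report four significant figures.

0.7724

Eᵢ/kT = 0, 1.97368, 2.41228, 2.93860, 3.64035.
Z = Σ gᵢe^(−Eᵢ/kT) = 6·e^(−0) + 6·e^(−1.97368) + 6·e^(−2.41228) + 6·e^(−2.93860) + 3·e^(−3.64035) = 6.00000 + 0.833668 + 0.537664 + 0.317639 + 0.0787295 = 7.76770.
P₀ = g₀ e^(−E₀/kT) / Z = 6.00000/7.76770 = 0.7724.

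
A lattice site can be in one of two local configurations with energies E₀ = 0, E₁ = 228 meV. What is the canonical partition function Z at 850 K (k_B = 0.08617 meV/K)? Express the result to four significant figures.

Z = 1.044

k_BT = 0.08617 × 850 K = 73.2445 meV.
Eᵢ/kT = 0, 3.11286.
Z = Σ e^(−Eᵢ/kT) = e^(−0) + e^(−3.11286) = 1.00000 + 0.0444736 = 1.04447.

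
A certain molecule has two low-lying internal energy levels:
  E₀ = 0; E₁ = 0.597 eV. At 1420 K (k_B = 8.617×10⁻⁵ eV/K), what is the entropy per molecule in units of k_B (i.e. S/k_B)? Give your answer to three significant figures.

0.0444

k_BT = 8.617×10⁻⁵ × 1420 K = 0.12236 eV.
Eᵢ/kT = 0, 4.8790.
Z = Σ e^(−Eᵢ/kT) = e^(−0) + e^(−4.8790) = 1.0000 + 0.0076046 = 1.0076.
⟨E⟩ = Σ EᵢPᵢ = 0.0045057 eV.
S/k_B = ln Z + ⟨E⟩/kT = ln(1.0076) + 0.0045057/0.12236 = 0.0075713 + 0.036823 = 0.0444.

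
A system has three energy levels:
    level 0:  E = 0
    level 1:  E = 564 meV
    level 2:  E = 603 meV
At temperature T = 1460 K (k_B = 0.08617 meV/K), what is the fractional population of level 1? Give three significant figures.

k_BT = 0.08617 × 1460 K = 125.81 meV.
Eᵢ/kT = 0, 4.4830, 4.7929.
Z = Σ e^(−Eᵢ/kT) = e^(−0) + e^(−4.4830) + e^(−4.7929) = 1.0000 + 0.011299 + 0.0082884 = 1.0196.
P₁ = e^(−E₁/kT) / Z = 0.011299/1.0196 = 0.0111.

0.0111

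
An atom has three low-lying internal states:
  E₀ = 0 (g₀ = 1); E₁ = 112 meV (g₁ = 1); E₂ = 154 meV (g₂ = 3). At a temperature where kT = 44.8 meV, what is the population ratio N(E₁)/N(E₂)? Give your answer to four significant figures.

n₁/n₂ = (g₁/g₂) exp[−(E₁−E₂)/kT] = (1/3) × exp(−(-42 meV)/(44.8 meV)) = (1/3) × exp(0.937500) = 0.8512.

0.8512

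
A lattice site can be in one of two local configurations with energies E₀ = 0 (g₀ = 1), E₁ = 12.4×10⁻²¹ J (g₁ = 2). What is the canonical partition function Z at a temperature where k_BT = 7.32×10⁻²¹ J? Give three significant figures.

Eᵢ/kT = 0, 1.6940.
Z = Σ gᵢe^(−Eᵢ/kT) = 1·e^(−0) + 2·e^(−1.6940) = 1.0000 + 0.36757 = 1.3676.

Z = 1.37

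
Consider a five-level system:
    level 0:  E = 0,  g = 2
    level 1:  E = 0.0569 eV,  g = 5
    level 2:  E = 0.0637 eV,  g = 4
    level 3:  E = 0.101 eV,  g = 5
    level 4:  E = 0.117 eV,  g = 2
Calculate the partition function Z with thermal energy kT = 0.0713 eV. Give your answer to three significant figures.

Z = 7.49

Eᵢ/kT = 0, 0.79804, 0.89341, 1.4165, 1.6410.
Z = Σ gᵢe^(−Eᵢ/kT) = 2·e^(−0) + 5·e^(−0.79804) + 4·e^(−0.89341) + 5·e^(−1.4165) + 2·e^(−1.6410) = 2.0000 + 2.2511 + 1.6370 + 1.2128 + 0.38757 = 7.4885.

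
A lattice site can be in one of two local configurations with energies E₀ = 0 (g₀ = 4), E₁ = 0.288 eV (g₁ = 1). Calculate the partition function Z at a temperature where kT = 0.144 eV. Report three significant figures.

Z = 4.14

Eᵢ/kT = 0, 2.0000.
Z = Σ gᵢe^(−Eᵢ/kT) = 4·e^(−0) + 1·e^(−2.0000) = 4.0000 + 0.13534 = 4.1353.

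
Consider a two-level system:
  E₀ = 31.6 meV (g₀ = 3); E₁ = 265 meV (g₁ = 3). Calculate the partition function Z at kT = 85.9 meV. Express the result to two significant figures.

Z = 2.2

Eᵢ/kT = 0.3679, 3.085.
Z = Σ gᵢe^(−Eᵢ/kT) = 3·e^(−0.3679) + 3·e^(−3.085) = 2.077 + 0.1372 = 2.214.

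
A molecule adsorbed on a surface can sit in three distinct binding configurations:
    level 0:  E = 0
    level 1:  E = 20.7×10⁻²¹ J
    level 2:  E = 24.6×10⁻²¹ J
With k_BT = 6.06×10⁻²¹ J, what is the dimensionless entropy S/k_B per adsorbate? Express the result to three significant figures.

Eᵢ/kT = 0, 3.4158, 4.0594.
Z = Σ e^(−Eᵢ/kT) = e^(−0) + e^(−3.4158) + e^(−4.0594) = 1.0000 + 0.032850 + 0.017259 = 1.0501.
⟨E⟩ = Σ EᵢPᵢ = 1.0519 ×10⁻²¹ J.
S/k_B = ln Z + ⟨E⟩/kT = ln(1.0501) + 1.0519/6.06 = 0.048885 + 0.17358 = 0.222.

0.222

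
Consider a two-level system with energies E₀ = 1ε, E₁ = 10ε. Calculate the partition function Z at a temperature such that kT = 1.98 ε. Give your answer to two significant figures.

Eᵢ/kT = 0.5051, 5.051.
Z = Σ e^(−Eᵢ/kT) = e^(−0.5051) + e^(−5.051) = 0.6034 + 0.006403 = 0.6098.

Z = 0.61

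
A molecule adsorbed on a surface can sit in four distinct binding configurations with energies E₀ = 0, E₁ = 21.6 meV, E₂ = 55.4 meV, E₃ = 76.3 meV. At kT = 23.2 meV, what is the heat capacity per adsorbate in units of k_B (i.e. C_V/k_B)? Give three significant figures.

0.616

Eᵢ/kT = 0, 0.93103, 2.3879, 3.2888.
Z = Σ e^(−Eᵢ/kT) = e^(−0) + e^(−0.93103) + e^(−2.3879) + e^(−3.2888) = 1.0000 + 0.39415 + 0.091822 + 0.037299 = 1.5233.
⟨E⟩ = 10.797 meV, ⟨E²⟩ = 448.27 meV².
C_V/k_B = (⟨E²⟩ − ⟨E⟩²)/(kT)² = (448.27 − 116.58)/538.24 = 0.616.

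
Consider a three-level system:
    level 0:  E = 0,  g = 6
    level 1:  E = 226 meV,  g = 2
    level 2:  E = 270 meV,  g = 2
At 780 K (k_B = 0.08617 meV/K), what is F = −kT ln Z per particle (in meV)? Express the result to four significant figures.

-121.6 meV

k_BT = 0.08617 × 780 K = 67.2126 meV.
Eᵢ/kT = 0, 3.36246, 4.01710.
Z = Σ gᵢe^(−Eᵢ/kT) = 6·e^(−0) + 2·e^(−3.36246) + 2·e^(−4.01710) = 6.00000 + 0.0692998 + 0.0360102 = 6.10531.
F = −kT ln Z = −67.2126 × ln(6.10531) = −67.2126 × 1.80916 = -121.6 meV.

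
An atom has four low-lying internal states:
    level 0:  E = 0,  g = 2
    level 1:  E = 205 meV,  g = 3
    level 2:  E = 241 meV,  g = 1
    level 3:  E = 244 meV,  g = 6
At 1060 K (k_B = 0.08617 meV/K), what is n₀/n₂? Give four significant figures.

27.98

k_BT = 0.08617 × 1060 K = 91.3402 meV.
n₀/n₂ = (g₀/g₂) exp[−(E₀−E₂)/kT] = (2/1) × exp(−(-241 meV)/(91.3402 meV)) = (2/1) × exp(2.63849) = 27.98.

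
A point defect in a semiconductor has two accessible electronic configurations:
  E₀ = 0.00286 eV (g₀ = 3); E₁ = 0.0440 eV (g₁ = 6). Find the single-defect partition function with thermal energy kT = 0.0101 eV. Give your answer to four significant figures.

Eᵢ/kT = 0.283168, 4.35644.
Z = Σ gᵢe^(−Eᵢ/kT) = 3·e^(−0.283168) + 6·e^(−4.35644) = 2.26018 + 0.0769438 = 2.33712.

Z = 2.337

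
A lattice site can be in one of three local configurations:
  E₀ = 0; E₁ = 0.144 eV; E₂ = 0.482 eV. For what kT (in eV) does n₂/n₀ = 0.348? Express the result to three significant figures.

n₂/n₀ = exp[−(E₂−E₀)/kT] = 0.348.
⇒ (E₂−E₀)/kT = ln(1/0.348) = ln(2.8736) = 1.0556.
kT = 0.482 eV / 1.0556 = 0.457 eV.

0.457 eV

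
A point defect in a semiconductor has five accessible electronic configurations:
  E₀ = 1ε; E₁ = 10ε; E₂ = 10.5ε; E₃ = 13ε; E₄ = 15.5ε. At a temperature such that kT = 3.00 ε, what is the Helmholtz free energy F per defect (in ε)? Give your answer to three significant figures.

0.665 ε

Eᵢ/kT = 0.33333, 3.3333, 3.5000, 4.3333, 5.1667.
Z = Σ e^(−Eᵢ/kT) = e^(−0.33333) + e^(−3.3333) + e^(−3.5000) + e^(−4.3333) + e^(−5.1667) = 0.71653 + 0.035675 + 0.030197 + 0.013124 + 0.0057034 = 0.80123.
F = −kT ln Z = −3.00 × ln(0.80123) = −3.00 × -0.22161 = 0.665 ε.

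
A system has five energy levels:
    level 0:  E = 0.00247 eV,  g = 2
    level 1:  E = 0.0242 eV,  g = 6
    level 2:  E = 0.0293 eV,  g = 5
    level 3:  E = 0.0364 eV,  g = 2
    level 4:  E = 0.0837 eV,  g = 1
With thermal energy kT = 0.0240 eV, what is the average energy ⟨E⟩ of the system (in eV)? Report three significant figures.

0.0201 eV

Eᵢ/kT = 0.10292, 1.0083, 1.2208, 1.5167, 3.4875.
Z = Σ gᵢe^(−Eᵢ/kT) = 2·e^(−0.10292) + 6·e^(−1.0083) + 5·e^(−1.2208) + 2·e^(−1.5167) + 1·e^(−3.4875) = 1.8044 + 2.1890 + 1.4750 + 0.43887 + 0.030577 = 5.9378.
⟨E⟩ = Σ Eᵢ gᵢe^(−Eᵢ/kT) / Z = (0.00247·1.8044 + 0.0242·2.1890 + 0.0293·1.4750 + 0.0364·0.43887 + 0.0837·0.030577) / 5.9378 = 0.0201 eV.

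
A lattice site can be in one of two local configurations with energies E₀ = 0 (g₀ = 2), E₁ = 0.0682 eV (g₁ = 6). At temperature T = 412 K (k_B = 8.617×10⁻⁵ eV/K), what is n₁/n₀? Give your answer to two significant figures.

0.44

k_BT = 8.617×10⁻⁵ × 412 K = 0.03550 eV.
n₁/n₀ = (g₁/g₀) exp[−(E₁−E₀)/kT] = (6/2) × exp(−(0.0682 eV)/(0.03550 eV)) = (6/2) × exp(-1.921) = 0.44.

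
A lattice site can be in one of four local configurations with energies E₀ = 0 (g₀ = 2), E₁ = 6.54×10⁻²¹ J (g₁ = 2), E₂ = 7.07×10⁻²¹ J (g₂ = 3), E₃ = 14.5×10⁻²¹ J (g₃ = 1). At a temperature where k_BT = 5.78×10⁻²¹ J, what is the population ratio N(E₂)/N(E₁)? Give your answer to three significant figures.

n₂/n₁ = (g₂/g₁) exp[−(E₂−E₁)/kT] = (3/2) × exp(−(0.53 ×10⁻²¹ J)/(5.78 ×10⁻²¹ J)) = (3/2) × exp(-0.091696) = 1.37.

1.37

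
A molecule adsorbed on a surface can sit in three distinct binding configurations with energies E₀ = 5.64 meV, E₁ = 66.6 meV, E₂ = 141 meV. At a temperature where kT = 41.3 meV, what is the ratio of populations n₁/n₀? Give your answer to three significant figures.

0.229

n₁/n₀ = exp[−(E₁−E₀)/kT] = exp(−(60.96 meV)/(41.3 meV)) = exp(-1.4760) = 0.229.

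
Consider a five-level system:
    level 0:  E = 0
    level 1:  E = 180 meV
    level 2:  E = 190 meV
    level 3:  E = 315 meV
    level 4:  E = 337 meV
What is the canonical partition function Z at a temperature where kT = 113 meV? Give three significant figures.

Eᵢ/kT = 0, 1.5929, 1.6814, 2.7876, 2.9823.
Z = Σ e^(−Eᵢ/kT) = e^(−0) + e^(−1.5929) + e^(−1.6814) + e^(−2.7876) + e^(−2.9823) = 1.0000 + 0.20334 + 0.18611 + 0.061569 + 0.050676 = 1.5017.

Z = 1.50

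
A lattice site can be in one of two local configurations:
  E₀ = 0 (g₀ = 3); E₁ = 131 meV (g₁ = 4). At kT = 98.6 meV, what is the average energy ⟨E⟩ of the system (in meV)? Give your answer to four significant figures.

Eᵢ/kT = 0, 1.32860.
Z = Σ gᵢe^(−Eᵢ/kT) = 3·e^(−0) + 4·e^(−1.32860) = 3.00000 + 1.05939 = 4.05939.
⟨E⟩ = Σ Eᵢ gᵢe^(−Eᵢ/kT) / Z = (0·3.00000 + 131·1.05939) / 4.05939 = 34.19 meV.

34.19 meV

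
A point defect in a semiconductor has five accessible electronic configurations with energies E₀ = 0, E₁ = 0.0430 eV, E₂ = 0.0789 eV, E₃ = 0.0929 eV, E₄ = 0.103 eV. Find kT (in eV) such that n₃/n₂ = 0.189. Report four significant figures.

0.008403 eV

n₃/n₂ = exp[−(E₃−E₂)/kT] = 0.189.
⇒ (E₃−E₂)/kT = ln(1/0.189) = ln(5.29101) = 1.66601.
kT = 0.0140 eV / 1.66601 = 0.008403 eV.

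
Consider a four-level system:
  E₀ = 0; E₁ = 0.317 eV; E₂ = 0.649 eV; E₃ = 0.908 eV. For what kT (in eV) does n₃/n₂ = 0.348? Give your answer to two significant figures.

n₃/n₂ = exp[−(E₃−E₂)/kT] = 0.348.
⇒ (E₃−E₂)/kT = ln(1/0.348) = ln(2.874) = 1.056.
kT = 0.259 eV / 1.056 = 0.25 eV.

0.25 eV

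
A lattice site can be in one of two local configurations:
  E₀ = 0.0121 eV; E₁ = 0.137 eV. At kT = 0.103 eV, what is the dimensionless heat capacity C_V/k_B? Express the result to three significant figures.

0.260

Eᵢ/kT = 0.11748, 1.3301.
Z = Σ e^(−Eᵢ/kT) = e^(−0.11748) + e^(−1.3301) = 0.88916 + 0.26445 = 1.1536.
⟨E⟩ = 0.040732 eV, ⟨E²⟩ = 0.0044154 eV².
C_V/k_B = (⟨E²⟩ − ⟨E⟩²)/(kT)² = (0.0044154 − 0.0016591)/0.010609 = 0.260.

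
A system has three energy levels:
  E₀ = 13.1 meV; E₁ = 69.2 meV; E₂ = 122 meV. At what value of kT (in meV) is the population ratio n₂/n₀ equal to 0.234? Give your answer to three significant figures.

75.0 meV

n₂/n₀ = exp[−(E₂−E₀)/kT] = 0.234.
⇒ (E₂−E₀)/kT = ln(1/0.234) = ln(4.2735) = 1.4524.
kT = 108.9 meV / 1.4524 = 75.0 meV.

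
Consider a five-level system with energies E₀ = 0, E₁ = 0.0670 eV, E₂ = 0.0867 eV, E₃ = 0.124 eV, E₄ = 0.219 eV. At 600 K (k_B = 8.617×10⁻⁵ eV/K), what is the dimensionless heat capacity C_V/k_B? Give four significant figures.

0.7628

k_BT = 8.617×10⁻⁵ × 600 K = 0.0517020 eV.
Eᵢ/kT = 0, 1.29589, 1.67692, 2.39836, 4.23581.
Z = Σ e^(−Eᵢ/kT) = e^(−0) + e^(−1.29589) + e^(−1.67692) + e^(−2.39836) + e^(−4.23581) = 1.00000 + 0.273654 + 0.186949 + 0.0908669 + 0.0144681 = 1.56594.
⟨E⟩ = 0.0312779 eV, ⟨E²⟩ = 0.00301722 eV².
C_V/k_B = (⟨E²⟩ − ⟨E⟩²)/(kT)² = (0.00301722 − 0.000978307)/0.00267310 = 0.7628.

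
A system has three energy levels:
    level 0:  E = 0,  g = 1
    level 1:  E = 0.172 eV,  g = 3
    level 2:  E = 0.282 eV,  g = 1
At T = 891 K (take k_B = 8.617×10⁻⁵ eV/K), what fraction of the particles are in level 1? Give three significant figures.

k_BT = 8.617×10⁻⁵ × 891 K = 0.076777 eV.
Eᵢ/kT = 0, 2.2403, 3.6730.
Z = Σ gᵢe^(−Eᵢ/kT) = 1·e^(−0) + 3·e^(−2.2403) + 1·e^(−3.6730) = 1.0000 + 0.31928 + 0.025400 = 1.3447.
P₁ = g₁ e^(−E₁/kT) / Z = 0.31928/1.3447 = 0.237.

0.237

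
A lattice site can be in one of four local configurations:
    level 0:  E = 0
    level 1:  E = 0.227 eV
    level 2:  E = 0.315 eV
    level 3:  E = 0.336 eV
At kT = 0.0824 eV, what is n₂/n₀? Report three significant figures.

n₂/n₀ = exp[−(E₂−E₀)/kT] = exp(−(0.315 eV)/(0.0824 eV)) = exp(-3.8228) = 0.0219.

0.0219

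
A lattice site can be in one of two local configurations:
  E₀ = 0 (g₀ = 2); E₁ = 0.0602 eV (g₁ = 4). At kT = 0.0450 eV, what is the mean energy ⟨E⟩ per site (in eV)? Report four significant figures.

Eᵢ/kT = 0, 1.33778.
Z = Σ gᵢe^(−Eᵢ/kT) = 2·e^(−0) + 4·e^(−1.33778) = 2.00000 + 1.04971 = 3.04971.
⟨E⟩ = Σ Eᵢ gᵢe^(−Eᵢ/kT) / Z = (0·2.00000 + 0.0602·1.04971) / 3.04971 = 0.02072 eV.

0.02072 eV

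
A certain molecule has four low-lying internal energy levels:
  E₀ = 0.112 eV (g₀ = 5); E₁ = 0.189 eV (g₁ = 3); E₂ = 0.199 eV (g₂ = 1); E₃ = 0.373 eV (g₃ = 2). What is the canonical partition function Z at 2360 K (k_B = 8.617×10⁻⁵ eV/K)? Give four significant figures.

k_BT = 8.617×10⁻⁵ × 2360 K = 0.203361 eV.
Eᵢ/kT = 0.550745, 0.929382, 0.978555, 1.83418.
Z = Σ gᵢe^(−Eᵢ/kT) = 5·e^(−0.550745) + 3·e^(−0.929382) + 1·e^(−0.978555) + 2·e^(−1.83418) = 2.88260 + 1.18439 + 0.375854 + 0.319489 = 4.76233.

Z = 4.762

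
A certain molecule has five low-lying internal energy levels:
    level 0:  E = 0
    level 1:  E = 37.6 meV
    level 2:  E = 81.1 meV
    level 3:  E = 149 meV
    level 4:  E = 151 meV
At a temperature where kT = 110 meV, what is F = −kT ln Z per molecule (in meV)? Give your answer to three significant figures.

Eᵢ/kT = 0, 0.34182, 0.73727, 1.3545, 1.3727.
Z = Σ e^(−Eᵢ/kT) = e^(−0) + e^(−0.34182) + e^(−0.73727) + e^(−1.3545) + e^(−1.3727) = 1.0000 + 0.71048 + 0.47842 + 0.25808 + 0.25342 = 2.7004.
F = −kT ln Z = −110 × ln(2.7004) = −110 × 0.99340 = -109 meV.

-109 meV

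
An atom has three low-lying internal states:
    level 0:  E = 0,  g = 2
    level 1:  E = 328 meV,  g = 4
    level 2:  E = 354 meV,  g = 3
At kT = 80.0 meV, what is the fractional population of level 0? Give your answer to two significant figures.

Eᵢ/kT = 0, 4.100, 4.425.
Z = Σ gᵢe^(−Eᵢ/kT) = 2·e^(−0) + 4·e^(−4.100) + 3·e^(−4.425) = 2.000 + 0.06629 + 0.03592 = 2.102.
P₀ = g₀ e^(−E₀/kT) / Z = 2.000/2.102 = 0.95.

0.95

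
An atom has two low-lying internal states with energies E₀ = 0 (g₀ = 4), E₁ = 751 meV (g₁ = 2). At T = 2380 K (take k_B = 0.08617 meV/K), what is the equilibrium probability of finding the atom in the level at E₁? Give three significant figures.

0.0127

k_BT = 0.08617 × 2380 K = 205.08 meV.
Eᵢ/kT = 0, 3.6620.
Z = Σ gᵢe^(−Eᵢ/kT) = 4·e^(−0) + 2·e^(−3.6620) = 4.0000 + 0.051362 = 4.0514.
P₁ = g₁ e^(−E₁/kT) / Z = 0.051362/4.0514 = 0.0127.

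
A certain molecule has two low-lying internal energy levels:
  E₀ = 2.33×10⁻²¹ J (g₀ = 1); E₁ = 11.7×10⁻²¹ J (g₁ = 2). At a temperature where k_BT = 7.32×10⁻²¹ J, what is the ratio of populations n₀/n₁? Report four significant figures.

1.798

n₀/n₁ = (g₀/g₁) exp[−(E₀−E₁)/kT] = (1/2) × exp(−(-9.37 ×10⁻²¹ J)/(7.32 ×10⁻²¹ J)) = (1/2) × exp(1.28005) = 1.798.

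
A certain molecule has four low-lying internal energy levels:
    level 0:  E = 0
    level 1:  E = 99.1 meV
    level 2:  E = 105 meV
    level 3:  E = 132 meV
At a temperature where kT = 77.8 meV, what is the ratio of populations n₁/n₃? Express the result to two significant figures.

n₁/n₃ = exp[−(E₁−E₃)/kT] = exp(−(-32.9 meV)/(77.8 meV)) = exp(0.4229) = 1.5.

1.5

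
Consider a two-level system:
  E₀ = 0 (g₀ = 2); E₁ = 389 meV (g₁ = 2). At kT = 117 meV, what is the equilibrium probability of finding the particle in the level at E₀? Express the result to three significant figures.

0.965

Eᵢ/kT = 0, 3.3248.
Z = Σ gᵢe^(−Eᵢ/kT) = 2·e^(−0) + 2·e^(−3.3248) = 2.0000 + 0.071959 = 2.0720.
P₀ = g₀ e^(−E₀/kT) / Z = 2.0000/2.0720 = 0.965.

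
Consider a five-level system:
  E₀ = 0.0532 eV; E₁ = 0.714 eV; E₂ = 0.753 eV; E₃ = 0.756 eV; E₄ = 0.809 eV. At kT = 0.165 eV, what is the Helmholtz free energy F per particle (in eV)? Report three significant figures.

Eᵢ/kT = 0.32242, 4.3273, 4.5636, 4.5818, 4.9030.
Z = Σ e^(−Eᵢ/kT) = e^(−0.32242) + e^(−4.3273) + e^(−4.5636) + e^(−4.5818) + e^(−4.9030) = 0.72439 + 0.013203 + 0.010424 + 0.010236 + 0.0074243 = 0.76568.
F = −kT ln Z = −0.165 × ln(0.76568) = −0.165 × -0.26699 = 0.0441 eV.

0.0441 eV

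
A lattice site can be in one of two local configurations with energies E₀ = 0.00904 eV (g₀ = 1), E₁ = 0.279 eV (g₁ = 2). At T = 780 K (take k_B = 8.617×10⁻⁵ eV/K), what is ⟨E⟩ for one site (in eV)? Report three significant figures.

k_BT = 8.617×10⁻⁵ × 780 K = 0.067213 eV.
Eᵢ/kT = 0.13450, 4.1510.
Z = Σ gᵢe^(−Eᵢ/kT) = 1·e^(−0.13450) + 2·e^(−4.1510) = 0.87415 + 0.031497 = 0.90565.
⟨E⟩ = Σ Eᵢ gᵢe^(−Eᵢ/kT) / Z = (0.00904·0.87415 + 0.279·0.031497) / 0.90565 = 0.0184 eV.

0.0184 eV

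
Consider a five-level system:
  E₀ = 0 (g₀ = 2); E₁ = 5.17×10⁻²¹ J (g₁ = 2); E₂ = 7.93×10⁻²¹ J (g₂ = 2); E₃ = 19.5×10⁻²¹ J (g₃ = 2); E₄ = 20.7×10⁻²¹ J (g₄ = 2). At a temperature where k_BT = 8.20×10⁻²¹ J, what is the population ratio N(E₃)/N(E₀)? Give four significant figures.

0.09273

n₃/n₀ = (g₃/g₀) exp[−(E₃−E₀)/kT] = (2/2) × exp(−(19.5 ×10⁻²¹ J)/(8.20 ×10⁻²¹ J)) = (2/2) × exp(-2.37805) = 0.09273.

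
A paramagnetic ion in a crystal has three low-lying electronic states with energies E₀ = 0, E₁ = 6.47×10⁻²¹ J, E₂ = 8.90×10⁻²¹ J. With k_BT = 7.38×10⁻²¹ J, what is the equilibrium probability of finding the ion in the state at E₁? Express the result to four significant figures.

Eᵢ/kT = 0, 0.876694, 1.20596.
Z = Σ e^(−Eᵢ/kT) = e^(−0) + e^(−0.876694) + e^(−1.20596) = 1.00000 + 0.416156 + 0.299404 = 1.71556.
P₁ = e^(−E₁/kT) / Z = 0.416156/1.71556 = 0.2426.

0.2426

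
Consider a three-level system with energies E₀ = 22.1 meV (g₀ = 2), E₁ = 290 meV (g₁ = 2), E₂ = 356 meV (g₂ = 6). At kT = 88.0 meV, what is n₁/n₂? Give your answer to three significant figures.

0.706

n₁/n₂ = (g₁/g₂) exp[−(E₁−E₂)/kT] = (2/6) × exp(−(-66 meV)/(88.0 meV)) = (2/6) × exp(0.75000) = 0.706.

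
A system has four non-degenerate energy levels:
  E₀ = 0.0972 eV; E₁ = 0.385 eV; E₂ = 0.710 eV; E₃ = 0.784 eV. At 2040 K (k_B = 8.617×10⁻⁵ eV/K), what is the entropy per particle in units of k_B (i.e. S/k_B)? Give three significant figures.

0.624

k_BT = 8.617×10⁻⁵ × 2040 K = 0.17579 eV.
Eᵢ/kT = 0.55293, 2.1901, 4.0389, 4.4599.
Z = Σ e^(−Eᵢ/kT) = e^(−0.55293) + e^(−2.1901) + e^(−4.0389) + e^(−4.4599) = 0.57526 + 0.11191 + 0.017617 + 0.011564 = 0.71635.
⟨E⟩ = Σ EᵢPᵢ = 0.16832 eV.
S/k_B = ln Z + ⟨E⟩/kT = ln(0.71635) + 0.16832/0.17579 = -0.33359 + 0.95751 = 0.624.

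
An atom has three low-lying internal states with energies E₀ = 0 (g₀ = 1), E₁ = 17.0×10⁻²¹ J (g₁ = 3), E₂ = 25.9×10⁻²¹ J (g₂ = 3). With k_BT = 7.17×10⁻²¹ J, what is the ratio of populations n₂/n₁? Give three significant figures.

n₂/n₁ = (g₂/g₁) exp[−(E₂−E₁)/kT] = (3/3) × exp(−(8.9 ×10⁻²¹ J)/(7.17 ×10⁻²¹ J)) = (3/3) × exp(-1.2413) = 0.289.

0.289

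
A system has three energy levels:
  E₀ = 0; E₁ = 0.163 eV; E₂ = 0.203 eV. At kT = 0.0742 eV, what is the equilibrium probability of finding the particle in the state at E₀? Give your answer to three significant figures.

Eᵢ/kT = 0, 2.1968, 2.7358.
Z = Σ e^(−Eᵢ/kT) = e^(−0) + e^(−2.1968) + e^(−2.7358) = 1.0000 + 0.11116 + 0.064842 = 1.1760.
P₀ = e^(−E₀/kT) / Z = 1.0000/1.1760 = 0.850.

0.850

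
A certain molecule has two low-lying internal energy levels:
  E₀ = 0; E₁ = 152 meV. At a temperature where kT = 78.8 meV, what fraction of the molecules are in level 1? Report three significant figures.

Eᵢ/kT = 0, 1.9289.
Z = Σ e^(−Eᵢ/kT) = e^(−0) + e^(−1.9289) = 1.0000 + 0.14531 = 1.1453.
P₁ = e^(−E₁/kT) / Z = 0.14531/1.1453 = 0.127.

0.127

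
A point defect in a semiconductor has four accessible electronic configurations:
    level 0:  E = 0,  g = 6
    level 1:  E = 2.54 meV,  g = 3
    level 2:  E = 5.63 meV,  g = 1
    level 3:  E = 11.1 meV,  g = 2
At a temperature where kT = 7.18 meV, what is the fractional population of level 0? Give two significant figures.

Eᵢ/kT = 0, 0.3538, 0.7841, 1.546.
Z = Σ gᵢe^(−Eᵢ/kT) = 6·e^(−0) + 3·e^(−0.3538) + 1·e^(−0.7841) + 2·e^(−1.546) = 6.000 + 2.106 + 0.4565 + 0.4262 = 8.989.
P₀ = g₀ e^(−E₀/kT) / Z = 6.000/8.989 = 0.67.

0.67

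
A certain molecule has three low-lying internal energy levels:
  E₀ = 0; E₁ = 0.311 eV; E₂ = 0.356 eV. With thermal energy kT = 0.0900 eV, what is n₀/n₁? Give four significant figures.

31.68

n₀/n₁ = exp[−(E₀−E₁)/kT] = exp(−(-0.311 eV)/(0.0900 eV)) = exp(3.45556) = 31.68.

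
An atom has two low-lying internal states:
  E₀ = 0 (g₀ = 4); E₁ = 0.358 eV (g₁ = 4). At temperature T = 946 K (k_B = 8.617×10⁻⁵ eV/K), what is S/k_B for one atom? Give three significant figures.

1.45

k_BT = 8.617×10⁻⁵ × 946 K = 0.081517 eV.
Eᵢ/kT = 0, 4.3917.
Z = Σ gᵢe^(−Eᵢ/kT) = 4·e^(−0) + 4·e^(−4.3917) = 4.0000 + 0.049519 = 4.0495.
⟨E⟩ = Σ EᵢPᵢ = 0.0043778 eV.
S/k_B = ln Z + ⟨E⟩/kT = ln(4.0495) + 0.0043778/0.081517 = 1.3986 + 0.053704 = 1.45.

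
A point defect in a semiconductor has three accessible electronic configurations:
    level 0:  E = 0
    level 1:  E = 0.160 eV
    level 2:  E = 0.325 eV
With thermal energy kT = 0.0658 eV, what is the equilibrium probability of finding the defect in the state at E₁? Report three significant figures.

Eᵢ/kT = 0, 2.4316, 4.9392.
Z = Σ e^(−Eᵢ/kT) = e^(−0) + e^(−2.4316) + e^(−4.9392) = 1.0000 + 0.087896 + 0.0071603 = 1.0951.
P₁ = e^(−E₁/kT) / Z = 0.087896/1.0951 = 0.0803.

0.0803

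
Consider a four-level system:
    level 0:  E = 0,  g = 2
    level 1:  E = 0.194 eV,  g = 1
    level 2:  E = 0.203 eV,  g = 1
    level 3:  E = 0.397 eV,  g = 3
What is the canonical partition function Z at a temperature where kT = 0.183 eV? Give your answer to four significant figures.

Z = 3.019

Eᵢ/kT = 0, 1.06011, 1.10929, 2.16940.
Z = Σ gᵢe^(−Eᵢ/kT) = 2·e^(−0) + 1·e^(−1.06011) + 1·e^(−1.10929) + 3·e^(−2.16940) = 2.00000 + 0.346418 + 0.329793 + 0.342738 = 3.01895.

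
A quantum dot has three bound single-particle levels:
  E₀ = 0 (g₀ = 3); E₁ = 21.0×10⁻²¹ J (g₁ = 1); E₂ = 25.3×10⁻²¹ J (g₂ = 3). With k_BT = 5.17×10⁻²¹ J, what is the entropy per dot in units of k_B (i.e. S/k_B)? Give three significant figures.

Eᵢ/kT = 0, 4.0619, 4.8936.
Z = Σ gᵢe^(−Eᵢ/kT) = 3·e^(−0) + 1·e^(−4.0619) + 3·e^(−4.8936) = 3.0000 + 0.017216 + 0.022483 = 3.0397.
⟨E⟩ = Σ EᵢPᵢ = 0.30607 ×10⁻²¹ J.
S/k_B = ln Z + ⟨E⟩/kT = ln(3.0397) + 0.30607/5.17 = 1.1118 + 0.059201 = 1.17.

1.17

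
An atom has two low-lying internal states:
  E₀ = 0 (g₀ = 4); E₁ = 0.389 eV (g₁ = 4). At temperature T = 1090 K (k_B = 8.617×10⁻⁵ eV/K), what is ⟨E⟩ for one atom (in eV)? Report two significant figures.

0.0061 eV

k_BT = 8.617×10⁻⁵ × 1090 K = 0.09393 eV.
Eᵢ/kT = 0, 4.141.
Z = Σ gᵢe^(−Eᵢ/kT) = 4·e^(−0) + 4·e^(−4.141) = 4.000 + 0.06363 = 4.064.
⟨E⟩ = Σ Eᵢ gᵢe^(−Eᵢ/kT) / Z = (0·4.000 + 0.389·0.06363) / 4.064 = 0.0061 eV.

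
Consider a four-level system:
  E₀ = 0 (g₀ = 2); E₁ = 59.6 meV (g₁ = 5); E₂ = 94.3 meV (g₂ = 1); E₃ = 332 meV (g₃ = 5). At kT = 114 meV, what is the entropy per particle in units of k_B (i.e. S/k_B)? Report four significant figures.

2.212

Eᵢ/kT = 0, 0.522807, 0.827193, 2.91228.
Z = Σ gᵢe^(−Eᵢ/kT) = 2·e^(−0) + 5·e^(−0.522807) + 1·e^(−0.827193) + 5·e^(−2.91228) = 2.00000 + 2.96427 + 0.437275 + 0.271758 = 5.67330.
⟨E⟩ = Σ EᵢPᵢ = 54.3122 meV.
S/k_B = ln Z + ⟨E⟩/kT = ln(5.67330) + 54.3122/114 = 1.73577 + 0.476423 = 2.212.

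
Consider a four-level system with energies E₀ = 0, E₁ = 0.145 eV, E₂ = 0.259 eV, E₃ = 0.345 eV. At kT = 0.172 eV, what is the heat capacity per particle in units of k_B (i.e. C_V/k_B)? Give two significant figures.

0.46

Eᵢ/kT = 0, 0.8430, 1.506, 2.006.
Z = Σ e^(−Eᵢ/kT) = e^(−0) + e^(−0.8430) + e^(−1.506) + e^(−2.006) = 1.000 + 0.4304 + 0.2218 + 0.1345 = 1.787.
⟨E⟩ = 0.09304 eV, ⟨E²⟩ = 0.02235 eV².
C_V/k_B = (⟨E²⟩ − ⟨E⟩²)/(kT)² = (0.02235 − 0.008656)/0.02958 = 0.46.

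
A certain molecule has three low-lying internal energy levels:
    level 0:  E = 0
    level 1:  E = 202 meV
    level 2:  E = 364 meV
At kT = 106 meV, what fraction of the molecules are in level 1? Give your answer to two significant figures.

0.13

Eᵢ/kT = 0, 1.906, 3.434.
Z = Σ e^(−Eᵢ/kT) = e^(−0) + e^(−1.906) + e^(−3.434) = 1.000 + 0.1487 + 0.03226 = 1.181.
P₁ = e^(−E₁/kT) / Z = 0.1487/1.181 = 0.13.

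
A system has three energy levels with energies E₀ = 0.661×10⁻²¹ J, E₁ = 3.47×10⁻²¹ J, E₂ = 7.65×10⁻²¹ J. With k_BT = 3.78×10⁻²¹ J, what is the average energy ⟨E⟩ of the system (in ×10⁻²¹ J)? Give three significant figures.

Eᵢ/kT = 0.17487, 0.91799, 2.0238.
Z = Σ e^(−Eᵢ/kT) = e^(−0.17487) + e^(−0.91799) + e^(−2.0238) = 0.83957 + 0.39932 + 0.13215 = 1.3710.
⟨E⟩ = Σ Eᵢ e^(−Eᵢ/kT) / Z = (0.661·0.83957 + 3.47·0.39932 + 7.65·0.13215) / 1.3710 = 2.15 ×10⁻²¹ J.

2.15 ×10⁻²¹ J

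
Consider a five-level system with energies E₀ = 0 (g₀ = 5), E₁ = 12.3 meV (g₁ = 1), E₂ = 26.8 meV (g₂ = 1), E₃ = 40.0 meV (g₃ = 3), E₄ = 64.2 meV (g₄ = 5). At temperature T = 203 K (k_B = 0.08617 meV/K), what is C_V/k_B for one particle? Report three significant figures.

k_BT = 0.08617 × 203 K = 17.493 meV.
Eᵢ/kT = 0, 0.70314, 1.5320, 2.2866, 3.6700.
Z = Σ gᵢe^(−Eᵢ/kT) = 5·e^(−0) + 1·e^(−0.70314) + 1·e^(−1.5320) + 3·e^(−2.2866) + 5·e^(−3.6700) = 5.0000 + 0.49503 + 0.21610 + 0.30483 + 0.12738 = 6.1433.
⟨E⟩ = 5.2498 meV, ⟨E²⟩ = 202.31 meV².
C_V/k_B = (⟨E²⟩ − ⟨E⟩²)/(kT)² = (202.31 − 27.560)/306.01 = 0.571.

0.571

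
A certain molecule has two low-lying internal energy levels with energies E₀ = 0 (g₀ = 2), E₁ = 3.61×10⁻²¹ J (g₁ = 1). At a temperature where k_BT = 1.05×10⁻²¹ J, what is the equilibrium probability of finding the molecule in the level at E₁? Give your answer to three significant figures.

Eᵢ/kT = 0, 3.4381.
Z = Σ gᵢe^(−Eᵢ/kT) = 2·e^(−0) + 1·e^(−3.4381) = 2.0000 + 0.032126 = 2.0321.
P₁ = g₁ e^(−E₁/kT) / Z = 0.032126/2.0321 = 0.0158.

0.0158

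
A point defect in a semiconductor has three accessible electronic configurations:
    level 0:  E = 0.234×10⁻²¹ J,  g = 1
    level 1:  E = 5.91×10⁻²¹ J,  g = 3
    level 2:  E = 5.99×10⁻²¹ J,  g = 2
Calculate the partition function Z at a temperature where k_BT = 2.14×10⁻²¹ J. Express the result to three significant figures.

Eᵢ/kT = 0.10935, 2.7617, 2.7991.
Z = Σ gᵢe^(−Eᵢ/kT) = 1·e^(−0.10935) + 3·e^(−2.7617) + 2·e^(−2.7991) = 0.89642 + 0.18955 + 0.12173 = 1.2077.

Z = 1.21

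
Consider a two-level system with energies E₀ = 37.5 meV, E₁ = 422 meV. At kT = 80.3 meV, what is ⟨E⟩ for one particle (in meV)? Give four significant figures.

Eᵢ/kT = 0.466999, 5.25529.
Z = Σ e^(−Eᵢ/kT) = e^(−0.466999) + e^(−5.25529) = 0.626881 + 0.00521983 = 0.632101.
⟨E⟩ = Σ Eᵢ e^(−Eᵢ/kT) / Z = (37.5·0.626881 + 422·0.00521983) / 0.632101 = 40.68 meV.

40.68 meV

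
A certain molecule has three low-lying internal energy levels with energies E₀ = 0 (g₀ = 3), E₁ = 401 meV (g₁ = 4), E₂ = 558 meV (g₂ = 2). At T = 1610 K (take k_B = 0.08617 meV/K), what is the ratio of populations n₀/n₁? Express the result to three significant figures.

k_BT = 0.08617 × 1610 K = 138.73 meV.
n₀/n₁ = (g₀/g₁) exp[−(E₀−E₁)/kT] = (3/4) × exp(−(-401 meV)/(138.73 meV)) = (3/4) × exp(2.8905) = 13.5.

13.5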